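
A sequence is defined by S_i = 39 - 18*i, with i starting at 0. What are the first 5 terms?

This is an arithmetic sequence.
i=0: S_0 = 39 + -18*0 = 39
i=1: S_1 = 39 + -18*1 = 21
i=2: S_2 = 39 + -18*2 = 3
i=3: S_3 = 39 + -18*3 = -15
i=4: S_4 = 39 + -18*4 = -33
The first 5 terms are: [39, 21, 3, -15, -33]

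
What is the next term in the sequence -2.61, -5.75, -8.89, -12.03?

Differences: -5.75 - -2.61 = -3.14
This is an arithmetic sequence with common difference d = -3.14.
Next term = -12.03 + -3.14 = -15.17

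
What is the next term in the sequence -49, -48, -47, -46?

Differences: -48 - -49 = 1
This is an arithmetic sequence with common difference d = 1.
Next term = -46 + 1 = -45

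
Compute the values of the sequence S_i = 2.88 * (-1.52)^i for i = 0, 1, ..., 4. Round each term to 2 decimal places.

This is a geometric sequence.
i=0: S_0 = 2.88 * (-1.52)^0 = 2.88
i=1: S_1 = 2.88 * (-1.52)^1 ≈ -4.38
i=2: S_2 = 2.88 * (-1.52)^2 ≈ 6.65
i=3: S_3 = 2.88 * (-1.52)^3 ≈ -10.11
i=4: S_4 = 2.88 * (-1.52)^4 ≈ 15.37
The first 5 terms are: [2.88, -4.38, 6.65, -10.11, 15.37]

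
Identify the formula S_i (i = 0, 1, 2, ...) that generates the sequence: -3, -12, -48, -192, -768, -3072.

Check ratios: -12 / -3 = 4.0
Common ratio r = 4.
First term a = -3.
Formula: S_i = -3 * 4^i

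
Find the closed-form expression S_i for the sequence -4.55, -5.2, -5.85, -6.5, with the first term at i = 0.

Check differences: -5.2 - -4.55 = -0.65
-5.85 - -5.2 = -0.65
Common difference d = -0.65.
First term a = -4.55.
Formula: S_i = -4.55 - 0.65*i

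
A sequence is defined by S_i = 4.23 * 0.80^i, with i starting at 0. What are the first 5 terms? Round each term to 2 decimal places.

This is a geometric sequence.
i=0: S_0 = 4.23 * 0.8^0 = 4.23
i=1: S_1 = 4.23 * 0.8^1 ≈ 3.38
i=2: S_2 = 4.23 * 0.8^2 ≈ 2.71
i=3: S_3 = 4.23 * 0.8^3 ≈ 2.17
i=4: S_4 = 4.23 * 0.8^4 ≈ 1.73
The first 5 terms are: [4.23, 3.38, 2.71, 2.17, 1.73]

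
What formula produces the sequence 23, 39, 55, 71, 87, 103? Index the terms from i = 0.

Check differences: 39 - 23 = 16
55 - 39 = 16
Common difference d = 16.
First term a = 23.
Formula: S_i = 23 + 16*i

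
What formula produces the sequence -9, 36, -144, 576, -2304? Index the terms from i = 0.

Check ratios: 36 / -9 = -4.0
Common ratio r = -4.
First term a = -9.
Formula: S_i = -9 * (-4)^i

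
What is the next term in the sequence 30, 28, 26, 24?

Differences: 28 - 30 = -2
This is an arithmetic sequence with common difference d = -2.
Next term = 24 + -2 = 22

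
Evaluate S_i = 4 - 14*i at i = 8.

S_8 = 4 + -14*8 = 4 + -112 = -108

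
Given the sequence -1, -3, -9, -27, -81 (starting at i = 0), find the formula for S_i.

Check ratios: -3 / -1 = 3.0
Common ratio r = 3.
First term a = -1.
Formula: S_i = -1 * 3^i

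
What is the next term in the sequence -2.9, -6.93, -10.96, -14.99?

Differences: -6.93 - -2.9 = -4.03
This is an arithmetic sequence with common difference d = -4.03.
Next term = -14.99 + -4.03 = -19.02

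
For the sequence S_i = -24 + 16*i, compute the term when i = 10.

S_10 = -24 + 16*10 = -24 + 160 = 136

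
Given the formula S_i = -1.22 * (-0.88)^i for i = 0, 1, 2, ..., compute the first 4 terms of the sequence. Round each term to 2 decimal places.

This is a geometric sequence.
i=0: S_0 = -1.22 * (-0.88)^0 = -1.22
i=1: S_1 = -1.22 * (-0.88)^1 ≈ 1.07
i=2: S_2 = -1.22 * (-0.88)^2 ≈ -0.94
i=3: S_3 = -1.22 * (-0.88)^3 ≈ 0.83
The first 4 terms are: [-1.22, 1.07, -0.94, 0.83]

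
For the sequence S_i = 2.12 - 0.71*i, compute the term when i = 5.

S_5 = 2.12 + -0.71*5 = 2.12 + -3.55 = -1.43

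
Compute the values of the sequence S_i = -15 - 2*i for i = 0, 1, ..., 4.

This is an arithmetic sequence.
i=0: S_0 = -15 + -2*0 = -15
i=1: S_1 = -15 + -2*1 = -17
i=2: S_2 = -15 + -2*2 = -19
i=3: S_3 = -15 + -2*3 = -21
i=4: S_4 = -15 + -2*4 = -23
The first 5 terms are: [-15, -17, -19, -21, -23]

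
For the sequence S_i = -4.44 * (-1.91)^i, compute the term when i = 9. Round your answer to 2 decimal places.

S_9 = -4.44 * (-1.91)^9 ≈ -4.44 * -338.2987 ≈ 1502.05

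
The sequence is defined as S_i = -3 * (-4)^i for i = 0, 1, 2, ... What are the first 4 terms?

This is a geometric sequence.
i=0: S_0 = -3 * (-4)^0 = -3
i=1: S_1 = -3 * (-4)^1 = 12
i=2: S_2 = -3 * (-4)^2 = -48
i=3: S_3 = -3 * (-4)^3 = 192
The first 4 terms are: [-3, 12, -48, 192]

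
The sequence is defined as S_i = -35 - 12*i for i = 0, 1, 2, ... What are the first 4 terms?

This is an arithmetic sequence.
i=0: S_0 = -35 + -12*0 = -35
i=1: S_1 = -35 + -12*1 = -47
i=2: S_2 = -35 + -12*2 = -59
i=3: S_3 = -35 + -12*3 = -71
The first 4 terms are: [-35, -47, -59, -71]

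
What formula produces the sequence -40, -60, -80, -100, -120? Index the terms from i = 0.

Check differences: -60 - -40 = -20
-80 - -60 = -20
Common difference d = -20.
First term a = -40.
Formula: S_i = -40 - 20*i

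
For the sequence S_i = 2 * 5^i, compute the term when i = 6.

S_6 = 2 * 5^6 = 2 * 15625 = 31250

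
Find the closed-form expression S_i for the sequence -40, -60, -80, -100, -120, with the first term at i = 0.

Check differences: -60 - -40 = -20
-80 - -60 = -20
Common difference d = -20.
First term a = -40.
Formula: S_i = -40 - 20*i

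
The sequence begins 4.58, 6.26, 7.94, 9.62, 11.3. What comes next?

Differences: 6.26 - 4.58 = 1.68
This is an arithmetic sequence with common difference d = 1.68.
Next term = 11.3 + 1.68 = 12.98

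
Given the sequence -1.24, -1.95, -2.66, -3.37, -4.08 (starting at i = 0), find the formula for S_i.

Check differences: -1.95 - -1.24 = -0.71
-2.66 - -1.95 = -0.71
Common difference d = -0.71.
First term a = -1.24.
Formula: S_i = -1.24 - 0.71*i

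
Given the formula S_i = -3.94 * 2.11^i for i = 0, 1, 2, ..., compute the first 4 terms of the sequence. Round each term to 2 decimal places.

This is a geometric sequence.
i=0: S_0 = -3.94 * 2.11^0 = -3.94
i=1: S_1 = -3.94 * 2.11^1 ≈ -8.31
i=2: S_2 = -3.94 * 2.11^2 ≈ -17.54
i=3: S_3 = -3.94 * 2.11^3 ≈ -37.01
The first 4 terms are: [-3.94, -8.31, -17.54, -37.01]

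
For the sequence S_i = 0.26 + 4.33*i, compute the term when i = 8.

S_8 = 0.26 + 4.33*8 = 0.26 + 34.64 = 34.9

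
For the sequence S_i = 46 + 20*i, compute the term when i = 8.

S_8 = 46 + 20*8 = 46 + 160 = 206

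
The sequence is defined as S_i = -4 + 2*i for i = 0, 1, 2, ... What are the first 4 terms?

This is an arithmetic sequence.
i=0: S_0 = -4 + 2*0 = -4
i=1: S_1 = -4 + 2*1 = -2
i=2: S_2 = -4 + 2*2 = 0
i=3: S_3 = -4 + 2*3 = 2
The first 4 terms are: [-4, -2, 0, 2]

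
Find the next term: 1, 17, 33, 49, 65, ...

Differences: 17 - 1 = 16
This is an arithmetic sequence with common difference d = 16.
Next term = 65 + 16 = 81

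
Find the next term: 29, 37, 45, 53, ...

Differences: 37 - 29 = 8
This is an arithmetic sequence with common difference d = 8.
Next term = 53 + 8 = 61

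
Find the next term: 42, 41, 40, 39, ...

Differences: 41 - 42 = -1
This is an arithmetic sequence with common difference d = -1.
Next term = 39 + -1 = 38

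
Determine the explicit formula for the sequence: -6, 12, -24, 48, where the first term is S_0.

Check ratios: 12 / -6 = -2.0
Common ratio r = -2.
First term a = -6.
Formula: S_i = -6 * (-2)^i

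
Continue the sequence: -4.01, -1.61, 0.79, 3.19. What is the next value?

Differences: -1.61 - -4.01 = 2.4
This is an arithmetic sequence with common difference d = 2.4.
Next term = 3.19 + 2.4 = 5.59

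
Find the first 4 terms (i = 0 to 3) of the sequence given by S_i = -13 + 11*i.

This is an arithmetic sequence.
i=0: S_0 = -13 + 11*0 = -13
i=1: S_1 = -13 + 11*1 = -2
i=2: S_2 = -13 + 11*2 = 9
i=3: S_3 = -13 + 11*3 = 20
The first 4 terms are: [-13, -2, 9, 20]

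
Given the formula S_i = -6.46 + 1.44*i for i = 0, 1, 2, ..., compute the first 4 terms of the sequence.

This is an arithmetic sequence.
i=0: S_0 = -6.46 + 1.44*0 = -6.46
i=1: S_1 = -6.46 + 1.44*1 = -5.02
i=2: S_2 = -6.46 + 1.44*2 = -3.58
i=3: S_3 = -6.46 + 1.44*3 = -2.14
The first 4 terms are: [-6.46, -5.02, -3.58, -2.14]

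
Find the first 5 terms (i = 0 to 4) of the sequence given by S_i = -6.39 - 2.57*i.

This is an arithmetic sequence.
i=0: S_0 = -6.39 + -2.57*0 = -6.39
i=1: S_1 = -6.39 + -2.57*1 = -8.96
i=2: S_2 = -6.39 + -2.57*2 = -11.53
i=3: S_3 = -6.39 + -2.57*3 = -14.1
i=4: S_4 = -6.39 + -2.57*4 = -16.67
The first 5 terms are: [-6.39, -8.96, -11.53, -14.1, -16.67]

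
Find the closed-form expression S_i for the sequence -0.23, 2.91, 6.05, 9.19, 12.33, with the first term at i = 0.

Check differences: 2.91 - -0.23 = 3.14
6.05 - 2.91 = 3.14
Common difference d = 3.14.
First term a = -0.23.
Formula: S_i = -0.23 + 3.14*i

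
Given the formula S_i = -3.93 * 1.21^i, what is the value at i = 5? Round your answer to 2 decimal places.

S_5 = -3.93 * 1.21^5 ≈ -3.93 * 2.5937 ≈ -10.19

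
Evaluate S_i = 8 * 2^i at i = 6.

S_6 = 8 * 2^6 = 8 * 64 = 512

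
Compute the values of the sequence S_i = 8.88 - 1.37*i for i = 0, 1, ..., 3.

This is an arithmetic sequence.
i=0: S_0 = 8.88 + -1.37*0 = 8.88
i=1: S_1 = 8.88 + -1.37*1 = 7.51
i=2: S_2 = 8.88 + -1.37*2 = 6.14
i=3: S_3 = 8.88 + -1.37*3 = 4.77
The first 4 terms are: [8.88, 7.51, 6.14, 4.77]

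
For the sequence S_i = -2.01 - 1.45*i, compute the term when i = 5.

S_5 = -2.01 + -1.45*5 = -2.01 + -7.25 = -9.26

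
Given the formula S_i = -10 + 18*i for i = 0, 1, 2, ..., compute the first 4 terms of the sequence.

This is an arithmetic sequence.
i=0: S_0 = -10 + 18*0 = -10
i=1: S_1 = -10 + 18*1 = 8
i=2: S_2 = -10 + 18*2 = 26
i=3: S_3 = -10 + 18*3 = 44
The first 4 terms are: [-10, 8, 26, 44]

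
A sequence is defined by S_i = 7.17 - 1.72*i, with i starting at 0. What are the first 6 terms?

This is an arithmetic sequence.
i=0: S_0 = 7.17 + -1.72*0 = 7.17
i=1: S_1 = 7.17 + -1.72*1 = 5.45
i=2: S_2 = 7.17 + -1.72*2 = 3.73
i=3: S_3 = 7.17 + -1.72*3 = 2.01
i=4: S_4 = 7.17 + -1.72*4 = 0.29
i=5: S_5 = 7.17 + -1.72*5 = -1.43
The first 6 terms are: [7.17, 5.45, 3.73, 2.01, 0.29, -1.43]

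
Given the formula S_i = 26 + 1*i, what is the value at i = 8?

S_8 = 26 + 1*8 = 26 + 8 = 34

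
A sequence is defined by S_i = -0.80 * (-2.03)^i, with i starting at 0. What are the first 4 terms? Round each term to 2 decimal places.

This is a geometric sequence.
i=0: S_0 = -0.8 * (-2.03)^0 = -0.8
i=1: S_1 = -0.8 * (-2.03)^1 ≈ 1.62
i=2: S_2 = -0.8 * (-2.03)^2 ≈ -3.3
i=3: S_3 = -0.8 * (-2.03)^3 ≈ 6.69
The first 4 terms are: [-0.8, 1.62, -3.3, 6.69]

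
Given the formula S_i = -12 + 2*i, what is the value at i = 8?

S_8 = -12 + 2*8 = -12 + 16 = 4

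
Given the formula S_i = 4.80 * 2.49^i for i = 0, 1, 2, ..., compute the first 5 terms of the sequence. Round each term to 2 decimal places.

This is a geometric sequence.
i=0: S_0 = 4.8 * 2.49^0 = 4.8
i=1: S_1 = 4.8 * 2.49^1 ≈ 11.95
i=2: S_2 = 4.8 * 2.49^2 ≈ 29.76
i=3: S_3 = 4.8 * 2.49^3 ≈ 74.1
i=4: S_4 = 4.8 * 2.49^4 ≈ 184.52
The first 5 terms are: [4.8, 11.95, 29.76, 74.1, 184.52]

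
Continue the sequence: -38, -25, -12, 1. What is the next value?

Differences: -25 - -38 = 13
This is an arithmetic sequence with common difference d = 13.
Next term = 1 + 13 = 14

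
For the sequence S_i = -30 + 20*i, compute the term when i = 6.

S_6 = -30 + 20*6 = -30 + 120 = 90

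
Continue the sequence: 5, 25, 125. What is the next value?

Ratios: 25 / 5 = 5.0
This is a geometric sequence with common ratio r = 5.
Next term = 125 * 5 = 625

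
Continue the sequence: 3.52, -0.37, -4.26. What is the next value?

Differences: -0.37 - 3.52 = -3.89
This is an arithmetic sequence with common difference d = -3.89.
Next term = -4.26 + -3.89 = -8.15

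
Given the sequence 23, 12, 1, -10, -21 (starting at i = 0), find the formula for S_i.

Check differences: 12 - 23 = -11
1 - 12 = -11
Common difference d = -11.
First term a = 23.
Formula: S_i = 23 - 11*i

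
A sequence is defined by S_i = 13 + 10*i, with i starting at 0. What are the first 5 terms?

This is an arithmetic sequence.
i=0: S_0 = 13 + 10*0 = 13
i=1: S_1 = 13 + 10*1 = 23
i=2: S_2 = 13 + 10*2 = 33
i=3: S_3 = 13 + 10*3 = 43
i=4: S_4 = 13 + 10*4 = 53
The first 5 terms are: [13, 23, 33, 43, 53]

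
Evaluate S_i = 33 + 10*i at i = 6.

S_6 = 33 + 10*6 = 33 + 60 = 93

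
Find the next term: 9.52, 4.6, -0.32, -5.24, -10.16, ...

Differences: 4.6 - 9.52 = -4.92
This is an arithmetic sequence with common difference d = -4.92.
Next term = -10.16 + -4.92 = -15.08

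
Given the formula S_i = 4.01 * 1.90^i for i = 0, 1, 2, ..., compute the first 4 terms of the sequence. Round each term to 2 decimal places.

This is a geometric sequence.
i=0: S_0 = 4.01 * 1.9^0 = 4.01
i=1: S_1 = 4.01 * 1.9^1 ≈ 7.62
i=2: S_2 = 4.01 * 1.9^2 ≈ 14.48
i=3: S_3 = 4.01 * 1.9^3 ≈ 27.5
The first 4 terms are: [4.01, 7.62, 14.48, 27.5]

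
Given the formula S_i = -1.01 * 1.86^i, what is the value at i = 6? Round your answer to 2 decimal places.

S_6 = -1.01 * 1.86^6 ≈ -1.01 * 41.4074 ≈ -41.82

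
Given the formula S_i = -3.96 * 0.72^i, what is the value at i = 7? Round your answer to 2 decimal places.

S_7 = -3.96 * 0.72^7 ≈ -3.96 * 0.1003 ≈ -0.4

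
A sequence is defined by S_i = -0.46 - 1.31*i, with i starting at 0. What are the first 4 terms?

This is an arithmetic sequence.
i=0: S_0 = -0.46 + -1.31*0 = -0.46
i=1: S_1 = -0.46 + -1.31*1 = -1.77
i=2: S_2 = -0.46 + -1.31*2 = -3.08
i=3: S_3 = -0.46 + -1.31*3 = -4.39
The first 4 terms are: [-0.46, -1.77, -3.08, -4.39]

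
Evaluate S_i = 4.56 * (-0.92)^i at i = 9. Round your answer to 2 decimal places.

S_9 = 4.56 * (-0.92)^9 ≈ 4.56 * -0.4722 ≈ -2.15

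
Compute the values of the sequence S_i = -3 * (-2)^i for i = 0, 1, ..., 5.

This is a geometric sequence.
i=0: S_0 = -3 * (-2)^0 = -3
i=1: S_1 = -3 * (-2)^1 = 6
i=2: S_2 = -3 * (-2)^2 = -12
i=3: S_3 = -3 * (-2)^3 = 24
i=4: S_4 = -3 * (-2)^4 = -48
i=5: S_5 = -3 * (-2)^5 = 96
The first 6 terms are: [-3, 6, -12, 24, -48, 96]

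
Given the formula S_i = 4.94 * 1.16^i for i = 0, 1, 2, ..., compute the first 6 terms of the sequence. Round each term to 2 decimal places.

This is a geometric sequence.
i=0: S_0 = 4.94 * 1.16^0 = 4.94
i=1: S_1 = 4.94 * 1.16^1 ≈ 5.73
i=2: S_2 = 4.94 * 1.16^2 ≈ 6.65
i=3: S_3 = 4.94 * 1.16^3 ≈ 7.71
i=4: S_4 = 4.94 * 1.16^4 ≈ 8.94
i=5: S_5 = 4.94 * 1.16^5 ≈ 10.38
The first 6 terms are: [4.94, 5.73, 6.65, 7.71, 8.94, 10.38]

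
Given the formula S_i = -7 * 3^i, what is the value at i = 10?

S_10 = -7 * 3^10 = -7 * 59049 = -413343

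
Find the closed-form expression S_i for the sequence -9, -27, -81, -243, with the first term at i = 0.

Check ratios: -27 / -9 = 3.0
Common ratio r = 3.
First term a = -9.
Formula: S_i = -9 * 3^i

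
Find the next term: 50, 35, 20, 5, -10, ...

Differences: 35 - 50 = -15
This is an arithmetic sequence with common difference d = -15.
Next term = -10 + -15 = -25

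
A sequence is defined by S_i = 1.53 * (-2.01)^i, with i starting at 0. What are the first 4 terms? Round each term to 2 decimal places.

This is a geometric sequence.
i=0: S_0 = 1.53 * (-2.01)^0 = 1.53
i=1: S_1 = 1.53 * (-2.01)^1 ≈ -3.08
i=2: S_2 = 1.53 * (-2.01)^2 ≈ 6.18
i=3: S_3 = 1.53 * (-2.01)^3 ≈ -12.42
The first 4 terms are: [1.53, -3.08, 6.18, -12.42]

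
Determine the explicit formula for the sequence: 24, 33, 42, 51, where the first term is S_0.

Check differences: 33 - 24 = 9
42 - 33 = 9
Common difference d = 9.
First term a = 24.
Formula: S_i = 24 + 9*i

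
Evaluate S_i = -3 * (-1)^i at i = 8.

S_8 = -3 * (-1)^8 = -3 * 1 = -3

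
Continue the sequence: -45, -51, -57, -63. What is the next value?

Differences: -51 - -45 = -6
This is an arithmetic sequence with common difference d = -6.
Next term = -63 + -6 = -69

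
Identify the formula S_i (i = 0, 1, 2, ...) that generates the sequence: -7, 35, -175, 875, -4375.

Check ratios: 35 / -7 = -5.0
Common ratio r = -5.
First term a = -7.
Formula: S_i = -7 * (-5)^i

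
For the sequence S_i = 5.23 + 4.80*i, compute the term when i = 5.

S_5 = 5.23 + 4.8*5 = 5.23 + 24.0 = 29.23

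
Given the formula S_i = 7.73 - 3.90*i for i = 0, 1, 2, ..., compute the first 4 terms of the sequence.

This is an arithmetic sequence.
i=0: S_0 = 7.73 + -3.9*0 = 7.73
i=1: S_1 = 7.73 + -3.9*1 = 3.83
i=2: S_2 = 7.73 + -3.9*2 = -0.07
i=3: S_3 = 7.73 + -3.9*3 = -3.97
The first 4 terms are: [7.73, 3.83, -0.07, -3.97]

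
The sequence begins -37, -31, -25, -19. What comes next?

Differences: -31 - -37 = 6
This is an arithmetic sequence with common difference d = 6.
Next term = -19 + 6 = -13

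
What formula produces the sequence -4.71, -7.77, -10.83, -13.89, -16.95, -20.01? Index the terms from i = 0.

Check differences: -7.77 - -4.71 = -3.06
-10.83 - -7.77 = -3.06
Common difference d = -3.06.
First term a = -4.71.
Formula: S_i = -4.71 - 3.06*i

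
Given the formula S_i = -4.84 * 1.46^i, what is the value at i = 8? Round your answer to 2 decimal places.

S_8 = -4.84 * 1.46^8 ≈ -4.84 * 20.6454 ≈ -99.92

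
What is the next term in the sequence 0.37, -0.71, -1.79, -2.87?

Differences: -0.71 - 0.37 = -1.08
This is an arithmetic sequence with common difference d = -1.08.
Next term = -2.87 + -1.08 = -3.95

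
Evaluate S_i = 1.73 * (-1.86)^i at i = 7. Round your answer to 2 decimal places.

S_7 = 1.73 * (-1.86)^7 ≈ 1.73 * -77.0177 ≈ -133.24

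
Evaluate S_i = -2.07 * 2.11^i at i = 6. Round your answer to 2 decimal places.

S_6 = -2.07 * 2.11^6 ≈ -2.07 * 88.2459 ≈ -182.67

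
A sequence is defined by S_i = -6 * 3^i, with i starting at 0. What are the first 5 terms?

This is a geometric sequence.
i=0: S_0 = -6 * 3^0 = -6
i=1: S_1 = -6 * 3^1 = -18
i=2: S_2 = -6 * 3^2 = -54
i=3: S_3 = -6 * 3^3 = -162
i=4: S_4 = -6 * 3^4 = -486
The first 5 terms are: [-6, -18, -54, -162, -486]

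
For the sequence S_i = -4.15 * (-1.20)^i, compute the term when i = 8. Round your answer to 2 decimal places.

S_8 = -4.15 * (-1.2)^8 ≈ -4.15 * 4.2998 ≈ -17.84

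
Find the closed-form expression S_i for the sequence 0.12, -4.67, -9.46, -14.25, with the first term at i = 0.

Check differences: -4.67 - 0.12 = -4.79
-9.46 - -4.67 = -4.79
Common difference d = -4.79.
First term a = 0.12.
Formula: S_i = 0.12 - 4.79*i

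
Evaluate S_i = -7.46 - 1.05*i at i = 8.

S_8 = -7.46 + -1.05*8 = -7.46 + -8.4 = -15.86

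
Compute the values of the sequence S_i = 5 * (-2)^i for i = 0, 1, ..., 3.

This is a geometric sequence.
i=0: S_0 = 5 * (-2)^0 = 5
i=1: S_1 = 5 * (-2)^1 = -10
i=2: S_2 = 5 * (-2)^2 = 20
i=3: S_3 = 5 * (-2)^3 = -40
The first 4 terms are: [5, -10, 20, -40]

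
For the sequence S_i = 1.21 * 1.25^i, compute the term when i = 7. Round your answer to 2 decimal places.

S_7 = 1.21 * 1.25^7 ≈ 1.21 * 4.7684 ≈ 5.77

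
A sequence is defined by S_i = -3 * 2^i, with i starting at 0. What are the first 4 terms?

This is a geometric sequence.
i=0: S_0 = -3 * 2^0 = -3
i=1: S_1 = -3 * 2^1 = -6
i=2: S_2 = -3 * 2^2 = -12
i=3: S_3 = -3 * 2^3 = -24
The first 4 terms are: [-3, -6, -12, -24]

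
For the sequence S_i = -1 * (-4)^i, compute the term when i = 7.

S_7 = -1 * (-4)^7 = -1 * -16384 = 16384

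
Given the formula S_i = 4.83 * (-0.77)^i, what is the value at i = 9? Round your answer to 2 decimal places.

S_9 = 4.83 * (-0.77)^9 ≈ 4.83 * -0.0952 ≈ -0.46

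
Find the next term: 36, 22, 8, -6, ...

Differences: 22 - 36 = -14
This is an arithmetic sequence with common difference d = -14.
Next term = -6 + -14 = -20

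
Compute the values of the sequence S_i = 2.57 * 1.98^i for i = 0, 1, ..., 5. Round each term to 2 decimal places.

This is a geometric sequence.
i=0: S_0 = 2.57 * 1.98^0 = 2.57
i=1: S_1 = 2.57 * 1.98^1 ≈ 5.09
i=2: S_2 = 2.57 * 1.98^2 ≈ 10.08
i=3: S_3 = 2.57 * 1.98^3 ≈ 19.95
i=4: S_4 = 2.57 * 1.98^4 ≈ 39.5
i=5: S_5 = 2.57 * 1.98^5 ≈ 78.21
The first 6 terms are: [2.57, 5.09, 10.08, 19.95, 39.5, 78.21]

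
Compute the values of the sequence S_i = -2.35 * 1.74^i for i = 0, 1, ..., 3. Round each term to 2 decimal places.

This is a geometric sequence.
i=0: S_0 = -2.35 * 1.74^0 = -2.35
i=1: S_1 = -2.35 * 1.74^1 ≈ -4.09
i=2: S_2 = -2.35 * 1.74^2 ≈ -7.11
i=3: S_3 = -2.35 * 1.74^3 ≈ -12.38
The first 4 terms are: [-2.35, -4.09, -7.11, -12.38]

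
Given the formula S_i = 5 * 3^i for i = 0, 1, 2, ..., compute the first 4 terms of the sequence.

This is a geometric sequence.
i=0: S_0 = 5 * 3^0 = 5
i=1: S_1 = 5 * 3^1 = 15
i=2: S_2 = 5 * 3^2 = 45
i=3: S_3 = 5 * 3^3 = 135
The first 4 terms are: [5, 15, 45, 135]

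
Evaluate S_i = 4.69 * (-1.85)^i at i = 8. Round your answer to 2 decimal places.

S_8 = 4.69 * (-1.85)^8 ≈ 4.69 * 137.2062 ≈ 643.5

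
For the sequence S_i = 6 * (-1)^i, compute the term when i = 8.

S_8 = 6 * (-1)^8 = 6 * 1 = 6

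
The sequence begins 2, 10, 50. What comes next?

Ratios: 10 / 2 = 5.0
This is a geometric sequence with common ratio r = 5.
Next term = 50 * 5 = 250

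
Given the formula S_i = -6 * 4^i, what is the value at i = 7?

S_7 = -6 * 4^7 = -6 * 16384 = -98304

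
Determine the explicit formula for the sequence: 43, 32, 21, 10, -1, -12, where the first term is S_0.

Check differences: 32 - 43 = -11
21 - 32 = -11
Common difference d = -11.
First term a = 43.
Formula: S_i = 43 - 11*i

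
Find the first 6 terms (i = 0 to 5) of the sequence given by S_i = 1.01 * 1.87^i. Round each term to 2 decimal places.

This is a geometric sequence.
i=0: S_0 = 1.01 * 1.87^0 = 1.01
i=1: S_1 = 1.01 * 1.87^1 ≈ 1.89
i=2: S_2 = 1.01 * 1.87^2 ≈ 3.53
i=3: S_3 = 1.01 * 1.87^3 ≈ 6.6
i=4: S_4 = 1.01 * 1.87^4 ≈ 12.35
i=5: S_5 = 1.01 * 1.87^5 ≈ 23.1
The first 6 terms are: [1.01, 1.89, 3.53, 6.6, 12.35, 23.1]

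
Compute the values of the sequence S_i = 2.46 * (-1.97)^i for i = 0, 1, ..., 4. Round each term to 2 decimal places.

This is a geometric sequence.
i=0: S_0 = 2.46 * (-1.97)^0 = 2.46
i=1: S_1 = 2.46 * (-1.97)^1 ≈ -4.85
i=2: S_2 = 2.46 * (-1.97)^2 ≈ 9.55
i=3: S_3 = 2.46 * (-1.97)^3 ≈ -18.81
i=4: S_4 = 2.46 * (-1.97)^4 ≈ 37.05
The first 5 terms are: [2.46, -4.85, 9.55, -18.81, 37.05]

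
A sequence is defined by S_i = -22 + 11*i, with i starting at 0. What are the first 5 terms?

This is an arithmetic sequence.
i=0: S_0 = -22 + 11*0 = -22
i=1: S_1 = -22 + 11*1 = -11
i=2: S_2 = -22 + 11*2 = 0
i=3: S_3 = -22 + 11*3 = 11
i=4: S_4 = -22 + 11*4 = 22
The first 5 terms are: [-22, -11, 0, 11, 22]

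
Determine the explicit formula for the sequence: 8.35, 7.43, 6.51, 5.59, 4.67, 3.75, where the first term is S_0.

Check differences: 7.43 - 8.35 = -0.92
6.51 - 7.43 = -0.92
Common difference d = -0.92.
First term a = 8.35.
Formula: S_i = 8.35 - 0.92*i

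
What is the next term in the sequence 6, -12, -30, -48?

Differences: -12 - 6 = -18
This is an arithmetic sequence with common difference d = -18.
Next term = -48 + -18 = -66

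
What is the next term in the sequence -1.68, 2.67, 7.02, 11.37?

Differences: 2.67 - -1.68 = 4.35
This is an arithmetic sequence with common difference d = 4.35.
Next term = 11.37 + 4.35 = 15.72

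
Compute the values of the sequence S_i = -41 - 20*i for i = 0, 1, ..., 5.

This is an arithmetic sequence.
i=0: S_0 = -41 + -20*0 = -41
i=1: S_1 = -41 + -20*1 = -61
i=2: S_2 = -41 + -20*2 = -81
i=3: S_3 = -41 + -20*3 = -101
i=4: S_4 = -41 + -20*4 = -121
i=5: S_5 = -41 + -20*5 = -141
The first 6 terms are: [-41, -61, -81, -101, -121, -141]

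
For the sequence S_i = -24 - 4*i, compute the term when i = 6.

S_6 = -24 + -4*6 = -24 + -24 = -48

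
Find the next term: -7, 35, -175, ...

Ratios: 35 / -7 = -5.0
This is a geometric sequence with common ratio r = -5.
Next term = -175 * -5 = 875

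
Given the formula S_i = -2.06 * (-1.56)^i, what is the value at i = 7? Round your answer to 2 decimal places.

S_7 = -2.06 * (-1.56)^7 ≈ -2.06 * -22.4839 ≈ 46.32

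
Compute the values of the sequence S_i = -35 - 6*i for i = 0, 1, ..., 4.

This is an arithmetic sequence.
i=0: S_0 = -35 + -6*0 = -35
i=1: S_1 = -35 + -6*1 = -41
i=2: S_2 = -35 + -6*2 = -47
i=3: S_3 = -35 + -6*3 = -53
i=4: S_4 = -35 + -6*4 = -59
The first 5 terms are: [-35, -41, -47, -53, -59]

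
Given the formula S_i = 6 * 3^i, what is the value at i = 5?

S_5 = 6 * 3^5 = 6 * 243 = 1458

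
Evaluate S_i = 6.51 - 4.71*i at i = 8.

S_8 = 6.51 + -4.71*8 = 6.51 + -37.68 = -31.17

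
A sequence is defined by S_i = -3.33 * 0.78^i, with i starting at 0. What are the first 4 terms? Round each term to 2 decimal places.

This is a geometric sequence.
i=0: S_0 = -3.33 * 0.78^0 = -3.33
i=1: S_1 = -3.33 * 0.78^1 ≈ -2.6
i=2: S_2 = -3.33 * 0.78^2 ≈ -2.03
i=3: S_3 = -3.33 * 0.78^3 ≈ -1.58
The first 4 terms are: [-3.33, -2.6, -2.03, -1.58]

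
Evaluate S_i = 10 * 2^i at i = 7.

S_7 = 10 * 2^7 = 10 * 128 = 1280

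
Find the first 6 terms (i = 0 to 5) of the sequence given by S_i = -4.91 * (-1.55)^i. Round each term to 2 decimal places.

This is a geometric sequence.
i=0: S_0 = -4.91 * (-1.55)^0 = -4.91
i=1: S_1 = -4.91 * (-1.55)^1 ≈ 7.61
i=2: S_2 = -4.91 * (-1.55)^2 ≈ -11.8
i=3: S_3 = -4.91 * (-1.55)^3 ≈ 18.28
i=4: S_4 = -4.91 * (-1.55)^4 ≈ -28.34
i=5: S_5 = -4.91 * (-1.55)^5 ≈ 43.93
The first 6 terms are: [-4.91, 7.61, -11.8, 18.28, -28.34, 43.93]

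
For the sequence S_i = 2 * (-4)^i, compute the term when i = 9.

S_9 = 2 * (-4)^9 = 2 * -262144 = -524288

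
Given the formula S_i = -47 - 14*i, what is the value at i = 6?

S_6 = -47 + -14*6 = -47 + -84 = -131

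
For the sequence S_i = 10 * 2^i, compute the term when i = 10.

S_10 = 10 * 2^10 = 10 * 1024 = 10240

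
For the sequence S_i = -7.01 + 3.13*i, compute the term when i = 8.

S_8 = -7.01 + 3.13*8 = -7.01 + 25.04 = 18.03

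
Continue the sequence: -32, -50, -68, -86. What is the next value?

Differences: -50 - -32 = -18
This is an arithmetic sequence with common difference d = -18.
Next term = -86 + -18 = -104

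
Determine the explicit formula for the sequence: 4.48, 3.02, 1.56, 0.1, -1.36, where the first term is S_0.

Check differences: 3.02 - 4.48 = -1.46
1.56 - 3.02 = -1.46
Common difference d = -1.46.
First term a = 4.48.
Formula: S_i = 4.48 - 1.46*i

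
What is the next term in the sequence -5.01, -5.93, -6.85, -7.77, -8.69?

Differences: -5.93 - -5.01 = -0.92
This is an arithmetic sequence with common difference d = -0.92.
Next term = -8.69 + -0.92 = -9.61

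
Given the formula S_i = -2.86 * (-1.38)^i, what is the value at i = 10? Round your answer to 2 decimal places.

S_10 = -2.86 * (-1.38)^10 ≈ -2.86 * 25.049 ≈ -71.64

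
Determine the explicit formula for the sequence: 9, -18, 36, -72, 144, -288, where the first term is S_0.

Check ratios: -18 / 9 = -2.0
Common ratio r = -2.
First term a = 9.
Formula: S_i = 9 * (-2)^i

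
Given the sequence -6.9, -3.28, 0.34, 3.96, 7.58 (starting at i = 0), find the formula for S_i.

Check differences: -3.28 - -6.9 = 3.62
0.34 - -3.28 = 3.62
Common difference d = 3.62.
First term a = -6.9.
Formula: S_i = -6.90 + 3.62*i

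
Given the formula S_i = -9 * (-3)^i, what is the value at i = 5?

S_5 = -9 * (-3)^5 = -9 * -243 = 2187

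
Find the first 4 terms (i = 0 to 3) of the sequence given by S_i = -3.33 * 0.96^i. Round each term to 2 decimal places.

This is a geometric sequence.
i=0: S_0 = -3.33 * 0.96^0 = -3.33
i=1: S_1 = -3.33 * 0.96^1 ≈ -3.2
i=2: S_2 = -3.33 * 0.96^2 ≈ -3.07
i=3: S_3 = -3.33 * 0.96^3 ≈ -2.95
The first 4 terms are: [-3.33, -3.2, -3.07, -2.95]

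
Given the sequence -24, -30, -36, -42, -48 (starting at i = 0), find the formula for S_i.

Check differences: -30 - -24 = -6
-36 - -30 = -6
Common difference d = -6.
First term a = -24.
Formula: S_i = -24 - 6*i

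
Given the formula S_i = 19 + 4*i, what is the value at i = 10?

S_10 = 19 + 4*10 = 19 + 40 = 59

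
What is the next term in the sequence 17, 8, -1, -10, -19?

Differences: 8 - 17 = -9
This is an arithmetic sequence with common difference d = -9.
Next term = -19 + -9 = -28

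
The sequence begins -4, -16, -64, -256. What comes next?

Ratios: -16 / -4 = 4.0
This is a geometric sequence with common ratio r = 4.
Next term = -256 * 4 = -1024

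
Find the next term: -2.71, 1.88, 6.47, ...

Differences: 1.88 - -2.71 = 4.59
This is an arithmetic sequence with common difference d = 4.59.
Next term = 6.47 + 4.59 = 11.06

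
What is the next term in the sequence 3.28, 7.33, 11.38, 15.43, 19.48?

Differences: 7.33 - 3.28 = 4.05
This is an arithmetic sequence with common difference d = 4.05.
Next term = 19.48 + 4.05 = 23.53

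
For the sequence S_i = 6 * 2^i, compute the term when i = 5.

S_5 = 6 * 2^5 = 6 * 32 = 192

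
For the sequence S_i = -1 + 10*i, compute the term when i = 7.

S_7 = -1 + 10*7 = -1 + 70 = 69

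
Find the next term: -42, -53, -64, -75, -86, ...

Differences: -53 - -42 = -11
This is an arithmetic sequence with common difference d = -11.
Next term = -86 + -11 = -97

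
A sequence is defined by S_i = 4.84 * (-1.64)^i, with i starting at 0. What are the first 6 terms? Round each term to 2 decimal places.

This is a geometric sequence.
i=0: S_0 = 4.84 * (-1.64)^0 = 4.84
i=1: S_1 = 4.84 * (-1.64)^1 ≈ -7.94
i=2: S_2 = 4.84 * (-1.64)^2 ≈ 13.02
i=3: S_3 = 4.84 * (-1.64)^3 ≈ -21.35
i=4: S_4 = 4.84 * (-1.64)^4 ≈ 35.01
i=5: S_5 = 4.84 * (-1.64)^5 ≈ -57.42
The first 6 terms are: [4.84, -7.94, 13.02, -21.35, 35.01, -57.42]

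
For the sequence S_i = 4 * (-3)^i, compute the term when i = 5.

S_5 = 4 * (-3)^5 = 4 * -243 = -972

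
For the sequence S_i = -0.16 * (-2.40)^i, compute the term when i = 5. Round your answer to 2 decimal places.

S_5 = -0.16 * (-2.4)^5 ≈ -0.16 * -79.6262 ≈ 12.74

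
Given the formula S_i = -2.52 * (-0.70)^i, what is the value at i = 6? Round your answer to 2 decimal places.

S_6 = -2.52 * (-0.7)^6 ≈ -2.52 * 0.1176 ≈ -0.3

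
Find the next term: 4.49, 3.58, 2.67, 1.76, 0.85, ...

Differences: 3.58 - 4.49 = -0.91
This is an arithmetic sequence with common difference d = -0.91.
Next term = 0.85 + -0.91 = -0.06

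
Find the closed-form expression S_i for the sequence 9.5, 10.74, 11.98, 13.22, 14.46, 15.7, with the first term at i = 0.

Check differences: 10.74 - 9.5 = 1.24
11.98 - 10.74 = 1.24
Common difference d = 1.24.
First term a = 9.5.
Formula: S_i = 9.50 + 1.24*i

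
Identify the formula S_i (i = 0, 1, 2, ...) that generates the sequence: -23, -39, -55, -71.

Check differences: -39 - -23 = -16
-55 - -39 = -16
Common difference d = -16.
First term a = -23.
Formula: S_i = -23 - 16*i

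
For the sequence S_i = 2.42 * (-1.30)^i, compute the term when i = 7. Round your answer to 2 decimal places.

S_7 = 2.42 * (-1.3)^7 ≈ 2.42 * -6.2749 ≈ -15.19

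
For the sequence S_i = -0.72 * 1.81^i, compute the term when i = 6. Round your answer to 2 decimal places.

S_6 = -0.72 * 1.81^6 ≈ -0.72 * 35.1618 ≈ -25.32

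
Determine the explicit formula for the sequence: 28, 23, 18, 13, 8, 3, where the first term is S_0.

Check differences: 23 - 28 = -5
18 - 23 = -5
Common difference d = -5.
First term a = 28.
Formula: S_i = 28 - 5*i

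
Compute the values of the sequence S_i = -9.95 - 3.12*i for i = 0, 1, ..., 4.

This is an arithmetic sequence.
i=0: S_0 = -9.95 + -3.12*0 = -9.95
i=1: S_1 = -9.95 + -3.12*1 = -13.07
i=2: S_2 = -9.95 + -3.12*2 = -16.19
i=3: S_3 = -9.95 + -3.12*3 = -19.31
i=4: S_4 = -9.95 + -3.12*4 = -22.43
The first 5 terms are: [-9.95, -13.07, -16.19, -19.31, -22.43]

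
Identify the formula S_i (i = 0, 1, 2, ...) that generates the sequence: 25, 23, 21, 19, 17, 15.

Check differences: 23 - 25 = -2
21 - 23 = -2
Common difference d = -2.
First term a = 25.
Formula: S_i = 25 - 2*i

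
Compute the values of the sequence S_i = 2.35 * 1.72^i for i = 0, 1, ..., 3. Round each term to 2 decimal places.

This is a geometric sequence.
i=0: S_0 = 2.35 * 1.72^0 = 2.35
i=1: S_1 = 2.35 * 1.72^1 ≈ 4.04
i=2: S_2 = 2.35 * 1.72^2 ≈ 6.95
i=3: S_3 = 2.35 * 1.72^3 ≈ 11.96
The first 4 terms are: [2.35, 4.04, 6.95, 11.96]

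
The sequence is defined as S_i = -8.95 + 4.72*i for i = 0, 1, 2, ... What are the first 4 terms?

This is an arithmetic sequence.
i=0: S_0 = -8.95 + 4.72*0 = -8.95
i=1: S_1 = -8.95 + 4.72*1 = -4.23
i=2: S_2 = -8.95 + 4.72*2 = 0.49
i=3: S_3 = -8.95 + 4.72*3 = 5.21
The first 4 terms are: [-8.95, -4.23, 0.49, 5.21]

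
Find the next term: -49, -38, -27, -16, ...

Differences: -38 - -49 = 11
This is an arithmetic sequence with common difference d = 11.
Next term = -16 + 11 = -5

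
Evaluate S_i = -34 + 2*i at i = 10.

S_10 = -34 + 2*10 = -34 + 20 = -14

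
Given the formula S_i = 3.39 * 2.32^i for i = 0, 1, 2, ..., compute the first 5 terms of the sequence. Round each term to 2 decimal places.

This is a geometric sequence.
i=0: S_0 = 3.39 * 2.32^0 = 3.39
i=1: S_1 = 3.39 * 2.32^1 ≈ 7.86
i=2: S_2 = 3.39 * 2.32^2 ≈ 18.25
i=3: S_3 = 3.39 * 2.32^3 ≈ 42.33
i=4: S_4 = 3.39 * 2.32^4 ≈ 98.21
The first 5 terms are: [3.39, 7.86, 18.25, 42.33, 98.21]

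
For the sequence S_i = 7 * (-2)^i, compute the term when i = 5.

S_5 = 7 * (-2)^5 = 7 * -32 = -224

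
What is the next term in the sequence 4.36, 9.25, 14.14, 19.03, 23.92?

Differences: 9.25 - 4.36 = 4.89
This is an arithmetic sequence with common difference d = 4.89.
Next term = 23.92 + 4.89 = 28.81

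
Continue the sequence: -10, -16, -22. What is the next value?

Differences: -16 - -10 = -6
This is an arithmetic sequence with common difference d = -6.
Next term = -22 + -6 = -28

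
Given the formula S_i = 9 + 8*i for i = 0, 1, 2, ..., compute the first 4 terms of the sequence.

This is an arithmetic sequence.
i=0: S_0 = 9 + 8*0 = 9
i=1: S_1 = 9 + 8*1 = 17
i=2: S_2 = 9 + 8*2 = 25
i=3: S_3 = 9 + 8*3 = 33
The first 4 terms are: [9, 17, 25, 33]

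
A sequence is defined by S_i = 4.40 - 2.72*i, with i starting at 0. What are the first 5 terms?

This is an arithmetic sequence.
i=0: S_0 = 4.4 + -2.72*0 = 4.4
i=1: S_1 = 4.4 + -2.72*1 = 1.68
i=2: S_2 = 4.4 + -2.72*2 = -1.04
i=3: S_3 = 4.4 + -2.72*3 = -3.76
i=4: S_4 = 4.4 + -2.72*4 = -6.48
The first 5 terms are: [4.4, 1.68, -1.04, -3.76, -6.48]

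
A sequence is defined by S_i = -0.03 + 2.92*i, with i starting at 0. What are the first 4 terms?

This is an arithmetic sequence.
i=0: S_0 = -0.03 + 2.92*0 = -0.03
i=1: S_1 = -0.03 + 2.92*1 = 2.89
i=2: S_2 = -0.03 + 2.92*2 = 5.81
i=3: S_3 = -0.03 + 2.92*3 = 8.73
The first 4 terms are: [-0.03, 2.89, 5.81, 8.73]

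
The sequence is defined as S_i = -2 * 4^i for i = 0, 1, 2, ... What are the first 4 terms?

This is a geometric sequence.
i=0: S_0 = -2 * 4^0 = -2
i=1: S_1 = -2 * 4^1 = -8
i=2: S_2 = -2 * 4^2 = -32
i=3: S_3 = -2 * 4^3 = -128
The first 4 terms are: [-2, -8, -32, -128]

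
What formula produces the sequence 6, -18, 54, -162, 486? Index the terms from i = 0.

Check ratios: -18 / 6 = -3.0
Common ratio r = -3.
First term a = 6.
Formula: S_i = 6 * (-3)^i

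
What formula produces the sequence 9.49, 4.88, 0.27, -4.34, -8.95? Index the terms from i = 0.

Check differences: 4.88 - 9.49 = -4.61
0.27 - 4.88 = -4.61
Common difference d = -4.61.
First term a = 9.49.
Formula: S_i = 9.49 - 4.61*i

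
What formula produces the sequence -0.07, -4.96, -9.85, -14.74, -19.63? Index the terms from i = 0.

Check differences: -4.96 - -0.07 = -4.89
-9.85 - -4.96 = -4.89
Common difference d = -4.89.
First term a = -0.07.
Formula: S_i = -0.07 - 4.89*i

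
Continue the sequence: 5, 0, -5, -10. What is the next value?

Differences: 0 - 5 = -5
This is an arithmetic sequence with common difference d = -5.
Next term = -10 + -5 = -15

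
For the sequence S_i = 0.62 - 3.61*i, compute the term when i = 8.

S_8 = 0.62 + -3.61*8 = 0.62 + -28.88 = -28.26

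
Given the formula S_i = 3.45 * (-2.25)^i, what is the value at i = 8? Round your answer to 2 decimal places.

S_8 = 3.45 * (-2.25)^8 ≈ 3.45 * 656.8408 ≈ 2266.1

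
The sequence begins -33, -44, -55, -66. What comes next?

Differences: -44 - -33 = -11
This is an arithmetic sequence with common difference d = -11.
Next term = -66 + -11 = -77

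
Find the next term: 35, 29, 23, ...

Differences: 29 - 35 = -6
This is an arithmetic sequence with common difference d = -6.
Next term = 23 + -6 = 17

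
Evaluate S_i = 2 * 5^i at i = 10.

S_10 = 2 * 5^10 = 2 * 9765625 = 19531250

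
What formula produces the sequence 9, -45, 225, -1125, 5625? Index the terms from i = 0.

Check ratios: -45 / 9 = -5.0
Common ratio r = -5.
First term a = 9.
Formula: S_i = 9 * (-5)^i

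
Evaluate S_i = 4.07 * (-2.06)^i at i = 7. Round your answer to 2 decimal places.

S_7 = 4.07 * (-2.06)^7 ≈ 4.07 * -157.4239 ≈ -640.72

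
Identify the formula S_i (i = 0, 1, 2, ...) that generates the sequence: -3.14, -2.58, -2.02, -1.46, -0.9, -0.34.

Check differences: -2.58 - -3.14 = 0.56
-2.02 - -2.58 = 0.56
Common difference d = 0.56.
First term a = -3.14.
Formula: S_i = -3.14 + 0.56*i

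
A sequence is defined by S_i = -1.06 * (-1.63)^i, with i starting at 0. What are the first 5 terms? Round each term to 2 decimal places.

This is a geometric sequence.
i=0: S_0 = -1.06 * (-1.63)^0 = -1.06
i=1: S_1 = -1.06 * (-1.63)^1 ≈ 1.73
i=2: S_2 = -1.06 * (-1.63)^2 ≈ -2.82
i=3: S_3 = -1.06 * (-1.63)^3 ≈ 4.59
i=4: S_4 = -1.06 * (-1.63)^4 ≈ -7.48
The first 5 terms are: [-1.06, 1.73, -2.82, 4.59, -7.48]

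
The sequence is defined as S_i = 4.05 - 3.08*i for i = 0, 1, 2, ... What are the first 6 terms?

This is an arithmetic sequence.
i=0: S_0 = 4.05 + -3.08*0 = 4.05
i=1: S_1 = 4.05 + -3.08*1 = 0.97
i=2: S_2 = 4.05 + -3.08*2 = -2.11
i=3: S_3 = 4.05 + -3.08*3 = -5.19
i=4: S_4 = 4.05 + -3.08*4 = -8.27
i=5: S_5 = 4.05 + -3.08*5 = -11.35
The first 6 terms are: [4.05, 0.97, -2.11, -5.19, -8.27, -11.35]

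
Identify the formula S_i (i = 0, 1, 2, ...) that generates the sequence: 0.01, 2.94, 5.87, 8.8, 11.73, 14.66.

Check differences: 2.94 - 0.01 = 2.93
5.87 - 2.94 = 2.93
Common difference d = 2.93.
First term a = 0.01.
Formula: S_i = 0.01 + 2.93*i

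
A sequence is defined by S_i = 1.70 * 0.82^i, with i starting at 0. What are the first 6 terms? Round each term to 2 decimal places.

This is a geometric sequence.
i=0: S_0 = 1.7 * 0.82^0 = 1.7
i=1: S_1 = 1.7 * 0.82^1 ≈ 1.39
i=2: S_2 = 1.7 * 0.82^2 ≈ 1.14
i=3: S_3 = 1.7 * 0.82^3 ≈ 0.94
i=4: S_4 = 1.7 * 0.82^4 ≈ 0.77
i=5: S_5 = 1.7 * 0.82^5 ≈ 0.63
The first 6 terms are: [1.7, 1.39, 1.14, 0.94, 0.77, 0.63]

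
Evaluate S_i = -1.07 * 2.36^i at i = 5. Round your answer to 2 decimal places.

S_5 = -1.07 * 2.36^5 ≈ -1.07 * 73.2082 ≈ -78.33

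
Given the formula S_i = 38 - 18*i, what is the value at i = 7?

S_7 = 38 + -18*7 = 38 + -126 = -88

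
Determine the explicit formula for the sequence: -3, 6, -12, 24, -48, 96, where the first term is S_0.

Check ratios: 6 / -3 = -2.0
Common ratio r = -2.
First term a = -3.
Formula: S_i = -3 * (-2)^i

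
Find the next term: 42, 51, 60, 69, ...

Differences: 51 - 42 = 9
This is an arithmetic sequence with common difference d = 9.
Next term = 69 + 9 = 78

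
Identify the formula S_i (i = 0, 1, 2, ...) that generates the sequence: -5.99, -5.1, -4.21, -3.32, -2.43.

Check differences: -5.1 - -5.99 = 0.89
-4.21 - -5.1 = 0.89
Common difference d = 0.89.
First term a = -5.99.
Formula: S_i = -5.99 + 0.89*i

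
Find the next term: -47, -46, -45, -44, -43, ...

Differences: -46 - -47 = 1
This is an arithmetic sequence with common difference d = 1.
Next term = -43 + 1 = -42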